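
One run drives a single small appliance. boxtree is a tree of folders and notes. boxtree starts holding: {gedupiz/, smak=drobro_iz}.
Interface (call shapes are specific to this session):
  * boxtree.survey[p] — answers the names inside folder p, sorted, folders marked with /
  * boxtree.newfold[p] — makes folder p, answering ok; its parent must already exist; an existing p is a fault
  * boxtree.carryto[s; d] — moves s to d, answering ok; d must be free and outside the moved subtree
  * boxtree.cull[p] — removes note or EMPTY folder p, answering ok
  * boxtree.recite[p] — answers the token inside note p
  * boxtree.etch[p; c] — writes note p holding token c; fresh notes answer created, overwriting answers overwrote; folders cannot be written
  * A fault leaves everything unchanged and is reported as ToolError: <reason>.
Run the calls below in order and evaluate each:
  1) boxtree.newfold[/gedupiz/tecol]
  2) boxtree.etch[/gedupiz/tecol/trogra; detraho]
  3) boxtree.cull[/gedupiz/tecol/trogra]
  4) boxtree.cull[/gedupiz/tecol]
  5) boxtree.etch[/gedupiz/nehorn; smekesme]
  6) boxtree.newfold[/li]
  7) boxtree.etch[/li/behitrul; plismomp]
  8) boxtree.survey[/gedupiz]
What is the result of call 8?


>> boxtree.newfold(/gedupiz/tecol)
<< ok
>> boxtree.etch(/gedupiz/tecol/trogra, detraho)
<< created
>> boxtree.cull(/gedupiz/tecol/trogra)
<< ok
>> boxtree.cull(/gedupiz/tecol)
<< ok
>> boxtree.etch(/gedupiz/nehorn, smekesme)
<< created
>> boxtree.newfold(/li)
<< ok
>> boxtree.etch(/li/behitrul, plismomp)
<< created
>> boxtree.survey(/gedupiz)
<< [nehorn]

Answer: [nehorn]


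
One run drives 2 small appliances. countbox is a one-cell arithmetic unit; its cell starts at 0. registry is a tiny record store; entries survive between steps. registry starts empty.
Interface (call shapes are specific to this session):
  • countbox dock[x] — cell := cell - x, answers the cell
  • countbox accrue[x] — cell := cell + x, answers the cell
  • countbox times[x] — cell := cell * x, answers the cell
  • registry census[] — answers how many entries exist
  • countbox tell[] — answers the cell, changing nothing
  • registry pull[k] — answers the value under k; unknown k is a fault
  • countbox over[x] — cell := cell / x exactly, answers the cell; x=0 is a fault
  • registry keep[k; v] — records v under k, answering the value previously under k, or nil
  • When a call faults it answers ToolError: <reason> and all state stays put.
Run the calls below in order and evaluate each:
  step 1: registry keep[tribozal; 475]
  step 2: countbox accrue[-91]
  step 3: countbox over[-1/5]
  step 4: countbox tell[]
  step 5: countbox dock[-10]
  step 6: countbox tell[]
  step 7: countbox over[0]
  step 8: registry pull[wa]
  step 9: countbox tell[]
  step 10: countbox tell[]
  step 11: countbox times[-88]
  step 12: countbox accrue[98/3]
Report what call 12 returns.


→ registry keep(k='tribozal', v='475')
← nil
→ countbox accrue(x='-91')
← -91
→ countbox over(x='-1/5')
← 455
→ countbox tell()
← 455
→ countbox dock(x='-10')
← 465
→ countbox tell()
← 465
→ countbox over(x='0')
← ToolError: division by zero
→ registry pull(k='wa')
← ToolError: no such key wa
→ countbox tell()
← 465
→ countbox tell()
← 465
→ countbox times(x='-88')
← -40920
→ countbox accrue(x='98/3')
← -122662/3

Answer: -122662/3


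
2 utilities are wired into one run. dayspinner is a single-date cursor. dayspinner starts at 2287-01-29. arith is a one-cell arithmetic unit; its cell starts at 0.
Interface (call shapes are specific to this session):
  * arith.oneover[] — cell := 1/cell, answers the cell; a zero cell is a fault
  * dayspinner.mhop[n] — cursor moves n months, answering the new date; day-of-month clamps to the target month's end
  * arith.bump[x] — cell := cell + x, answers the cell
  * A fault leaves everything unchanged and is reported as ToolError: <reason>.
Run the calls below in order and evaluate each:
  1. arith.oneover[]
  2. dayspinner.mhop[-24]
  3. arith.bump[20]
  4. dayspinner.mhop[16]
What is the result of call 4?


Calling arith.oneover, → ToolError: reciprocal of zero.
I try dayspinner.mhop with -24, and get 2285-01-29.
Invoking arith.bump with 20, — result: 20.
Then dayspinner.mhop with 16, giving 2286-05-29.

Answer: 2286-05-29


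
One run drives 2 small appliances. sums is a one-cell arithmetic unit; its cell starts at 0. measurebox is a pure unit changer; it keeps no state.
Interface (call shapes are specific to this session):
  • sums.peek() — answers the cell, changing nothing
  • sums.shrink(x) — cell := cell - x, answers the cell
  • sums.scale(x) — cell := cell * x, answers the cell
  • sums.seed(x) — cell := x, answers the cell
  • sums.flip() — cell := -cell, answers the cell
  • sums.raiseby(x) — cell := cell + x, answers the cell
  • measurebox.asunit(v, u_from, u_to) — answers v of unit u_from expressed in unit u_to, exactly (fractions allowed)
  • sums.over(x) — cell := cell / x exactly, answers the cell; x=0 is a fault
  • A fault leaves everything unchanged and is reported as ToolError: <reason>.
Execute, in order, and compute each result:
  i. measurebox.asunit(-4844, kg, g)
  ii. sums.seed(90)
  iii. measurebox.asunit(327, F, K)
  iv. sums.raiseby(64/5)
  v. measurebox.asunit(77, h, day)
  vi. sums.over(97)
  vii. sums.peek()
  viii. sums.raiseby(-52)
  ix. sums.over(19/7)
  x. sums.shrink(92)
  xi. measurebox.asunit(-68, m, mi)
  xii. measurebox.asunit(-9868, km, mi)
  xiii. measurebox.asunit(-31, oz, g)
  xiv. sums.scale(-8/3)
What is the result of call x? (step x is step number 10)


Answer: -1020722/9215

Derivation:
Then measurebox.asunit with v→-4844, u_from→kg, u_to→g, — result: -4844000.
I run sums.seed with x→90, which returns 90.
Calling measurebox.asunit with v→327, u_from→F, u_to→K, and get 78667/180.
Next I call sums.raiseby with x→64/5, yielding 514/5.
Now I run measurebox.asunit with v→77, u_from→h, u_to→day, giving 77/24.
Then sums.over with x→97, giving 514/485.
I call sums.peek, → 514/485.
Calling sums.raiseby with x→-52, and see -24706/485.
Now I run sums.over with x→19/7, and get -172942/9215.
Using sums.shrink with x→92, which returns -1020722/9215.
I call measurebox.asunit with v→-68, u_from→m, u_to→mi, → -2125/50292.
I use measurebox.asunit with v→-9868, u_from→km, u_to→mi, — result: -77093750/12573.
Next I call measurebox.asunit with v→-31, u_from→oz, u_to→g: -1406136347/1600000.
I try sums.scale with x→-8/3, giving 8165776/27645.


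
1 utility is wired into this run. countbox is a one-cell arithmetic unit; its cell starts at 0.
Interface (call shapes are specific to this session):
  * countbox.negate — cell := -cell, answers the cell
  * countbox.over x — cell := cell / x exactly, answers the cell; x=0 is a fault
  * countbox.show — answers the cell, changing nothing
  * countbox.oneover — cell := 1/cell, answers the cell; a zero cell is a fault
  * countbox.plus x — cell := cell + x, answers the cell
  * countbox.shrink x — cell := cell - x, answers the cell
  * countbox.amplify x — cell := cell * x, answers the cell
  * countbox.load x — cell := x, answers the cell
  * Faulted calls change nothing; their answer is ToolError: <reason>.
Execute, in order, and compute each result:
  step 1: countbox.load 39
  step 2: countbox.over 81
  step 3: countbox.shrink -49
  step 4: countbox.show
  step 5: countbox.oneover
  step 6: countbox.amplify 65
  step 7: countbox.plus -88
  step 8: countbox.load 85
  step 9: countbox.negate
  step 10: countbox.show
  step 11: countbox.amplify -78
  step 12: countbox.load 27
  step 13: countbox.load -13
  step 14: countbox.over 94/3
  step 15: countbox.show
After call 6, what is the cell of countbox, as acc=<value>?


Answer: acc=1755/1336

Derivation:
Now I run load passing x='39', which returns 39.
I invoke over passing x='81', and get 13/27.
I run shrink passing x='-49', yielding 1336/27.
Using show, giving 1336/27.
Invoking oneover(), which returns 27/1336.
I use amplify passing x='65', which returns 1755/1336.
I use plus passing x='-88', which returns -115813/1336.
I use load passing x='85', and get 85.
I call negate: -85.
I try show(), yielding -85.
Now I run amplify passing x='-78', and see 6630.
I use load passing x='27', giving 27.
I run load passing x='-13', which returns -13.
Using over passing x='94/3', → -39/94.
Next I call show, and see -39/94.


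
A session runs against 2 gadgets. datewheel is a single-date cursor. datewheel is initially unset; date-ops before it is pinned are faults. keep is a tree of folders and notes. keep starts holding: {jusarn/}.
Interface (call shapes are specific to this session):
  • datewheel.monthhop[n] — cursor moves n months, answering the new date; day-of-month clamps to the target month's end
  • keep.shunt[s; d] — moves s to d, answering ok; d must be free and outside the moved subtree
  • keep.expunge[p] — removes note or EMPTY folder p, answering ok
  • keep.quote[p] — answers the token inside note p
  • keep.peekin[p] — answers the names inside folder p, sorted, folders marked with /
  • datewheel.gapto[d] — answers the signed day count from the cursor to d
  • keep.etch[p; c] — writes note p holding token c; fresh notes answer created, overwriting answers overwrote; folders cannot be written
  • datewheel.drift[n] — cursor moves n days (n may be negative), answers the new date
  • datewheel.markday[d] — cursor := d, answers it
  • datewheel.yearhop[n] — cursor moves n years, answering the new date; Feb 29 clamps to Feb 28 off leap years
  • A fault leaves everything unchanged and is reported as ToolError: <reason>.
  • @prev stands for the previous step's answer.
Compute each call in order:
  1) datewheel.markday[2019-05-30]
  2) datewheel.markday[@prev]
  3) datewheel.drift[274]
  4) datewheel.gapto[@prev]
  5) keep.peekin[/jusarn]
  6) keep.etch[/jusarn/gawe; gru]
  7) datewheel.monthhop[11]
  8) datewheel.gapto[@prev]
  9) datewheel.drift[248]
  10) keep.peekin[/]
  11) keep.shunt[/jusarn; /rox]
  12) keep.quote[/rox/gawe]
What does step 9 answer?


Answer: 2021-10-03

Derivation:
% markday d: 2019-05-30
  2019-05-30
% markday d: @prev
  2019-05-30
% drift n: 274
  2020-02-28
% gapto d: @prev
  0
% peekin p: /jusarn
  []
% etch p: /jusarn/gawe c: gru
  created
% monthhop n: 11
  2021-01-28
% gapto d: @prev
  0
% drift n: 248
  2021-10-03
% peekin p: /
  [jusarn/]
% shunt s: /jusarn d: /rox
  ok
% quote p: /rox/gawe
  gru


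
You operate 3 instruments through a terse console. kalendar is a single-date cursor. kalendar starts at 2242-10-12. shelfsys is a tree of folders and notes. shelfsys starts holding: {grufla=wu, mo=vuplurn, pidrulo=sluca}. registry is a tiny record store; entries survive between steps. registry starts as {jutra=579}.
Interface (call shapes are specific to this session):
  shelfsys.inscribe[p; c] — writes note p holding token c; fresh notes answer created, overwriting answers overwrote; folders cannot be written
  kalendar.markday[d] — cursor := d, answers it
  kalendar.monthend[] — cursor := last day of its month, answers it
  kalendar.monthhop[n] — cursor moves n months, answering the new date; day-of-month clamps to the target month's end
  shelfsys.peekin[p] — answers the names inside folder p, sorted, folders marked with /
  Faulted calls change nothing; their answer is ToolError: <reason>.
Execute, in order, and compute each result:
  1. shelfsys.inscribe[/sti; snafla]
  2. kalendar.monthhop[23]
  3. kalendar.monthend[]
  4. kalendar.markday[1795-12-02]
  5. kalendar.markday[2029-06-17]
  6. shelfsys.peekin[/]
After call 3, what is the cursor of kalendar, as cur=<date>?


·→ shelfsys.inscribe(p→/sti, c→snafla)
·← created
·→ kalendar.monthhop(n→23)
·← 2244-09-12
·→ kalendar.monthend()
·← 2244-09-30
·→ kalendar.markday(d→1795-12-02)
·← 1795-12-02
·→ kalendar.markday(d→2029-06-17)
·← 2029-06-17
·→ shelfsys.peekin(p→/)
·← [grufla, mo, pidrulo, sti]

Answer: cur=2244-09-30


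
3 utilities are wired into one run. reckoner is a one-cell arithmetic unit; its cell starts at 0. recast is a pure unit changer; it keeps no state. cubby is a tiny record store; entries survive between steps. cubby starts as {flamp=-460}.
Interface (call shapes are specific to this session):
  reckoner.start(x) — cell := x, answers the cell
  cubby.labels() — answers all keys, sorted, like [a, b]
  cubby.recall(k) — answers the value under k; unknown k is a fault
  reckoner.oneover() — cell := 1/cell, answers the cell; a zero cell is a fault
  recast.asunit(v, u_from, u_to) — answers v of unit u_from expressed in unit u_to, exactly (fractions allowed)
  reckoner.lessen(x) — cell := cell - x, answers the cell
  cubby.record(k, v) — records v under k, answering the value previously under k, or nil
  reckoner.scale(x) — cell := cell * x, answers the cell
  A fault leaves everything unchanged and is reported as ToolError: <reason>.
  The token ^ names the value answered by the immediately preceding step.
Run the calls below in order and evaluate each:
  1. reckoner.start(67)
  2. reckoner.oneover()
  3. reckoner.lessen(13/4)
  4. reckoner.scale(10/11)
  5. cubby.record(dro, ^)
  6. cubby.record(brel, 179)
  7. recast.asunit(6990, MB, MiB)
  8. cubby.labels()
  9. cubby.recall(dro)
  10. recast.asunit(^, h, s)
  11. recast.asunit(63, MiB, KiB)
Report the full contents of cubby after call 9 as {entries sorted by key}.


# 1. start(x='67') == 67
# 2. oneover() == 1/67
# 3. lessen(x='13/4') == -867/268
# 4. scale(x='10/11') == -4335/1474
# 5. record(k='dro', v='^') == nil
# 6. record(k='brel', v='179') == nil
# 7. asunit(v='6990', u_from='MB', u_to='MiB') == 54609375/8192
# 8. labels() == [brel, dro, flamp]
# 9. recall(k='dro') == -4335/1474
# 10. asunit(v='^', u_from='h', u_to='s') == -7803000/737
# 11. asunit(v='63', u_from='MiB', u_to='KiB') == 64512

Answer: {brel=179, dro=-4335/1474, flamp=-460}


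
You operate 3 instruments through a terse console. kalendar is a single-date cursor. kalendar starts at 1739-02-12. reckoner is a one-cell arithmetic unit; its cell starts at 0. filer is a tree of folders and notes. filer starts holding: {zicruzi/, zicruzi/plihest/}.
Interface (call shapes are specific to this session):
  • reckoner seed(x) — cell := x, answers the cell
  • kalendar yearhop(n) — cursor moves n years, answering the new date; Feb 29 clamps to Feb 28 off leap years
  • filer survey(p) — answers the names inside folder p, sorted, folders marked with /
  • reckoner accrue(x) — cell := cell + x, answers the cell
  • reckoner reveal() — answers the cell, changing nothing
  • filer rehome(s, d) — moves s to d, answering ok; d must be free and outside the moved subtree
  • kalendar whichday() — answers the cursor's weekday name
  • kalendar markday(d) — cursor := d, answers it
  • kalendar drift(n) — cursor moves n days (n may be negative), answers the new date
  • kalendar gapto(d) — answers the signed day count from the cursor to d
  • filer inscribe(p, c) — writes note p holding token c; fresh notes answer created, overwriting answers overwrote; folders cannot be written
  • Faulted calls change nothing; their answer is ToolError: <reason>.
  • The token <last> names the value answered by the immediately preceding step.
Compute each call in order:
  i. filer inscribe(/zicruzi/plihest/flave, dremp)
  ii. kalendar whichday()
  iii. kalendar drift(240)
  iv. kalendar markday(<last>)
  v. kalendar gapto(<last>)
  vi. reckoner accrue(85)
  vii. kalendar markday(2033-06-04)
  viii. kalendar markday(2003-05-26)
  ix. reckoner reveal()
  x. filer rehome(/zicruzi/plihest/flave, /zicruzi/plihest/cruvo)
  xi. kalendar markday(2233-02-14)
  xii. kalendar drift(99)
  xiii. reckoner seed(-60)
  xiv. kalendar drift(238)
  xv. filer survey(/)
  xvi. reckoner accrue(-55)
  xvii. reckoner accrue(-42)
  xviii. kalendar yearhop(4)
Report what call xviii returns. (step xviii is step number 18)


Answer: 2238-01-17

Derivation:
[in] filer inscribe /zicruzi/plihest/flave dremp
[out] created
[in] kalendar whichday
[out] Thursday
[in] kalendar drift 240
[out] 1739-10-10
[in] kalendar markday <last>
[out] 1739-10-10
[in] kalendar gapto <last>
[out] 0
[in] reckoner accrue 85
[out] 85
[in] kalendar markday 2033-06-04
[out] 2033-06-04
[in] kalendar markday 2003-05-26
[out] 2003-05-26
[in] reckoner reveal
[out] 85
[in] filer rehome /zicruzi/plihest/flave /zicruzi/plihest/cruvo
[out] ok
[in] kalendar markday 2233-02-14
[out] 2233-02-14
[in] kalendar drift 99
[out] 2233-05-24
[in] reckoner seed -60
[out] -60
[in] kalendar drift 238
[out] 2234-01-17
[in] filer survey /
[out] [zicruzi/]
[in] reckoner accrue -55
[out] -115
[in] reckoner accrue -42
[out] -157
[in] kalendar yearhop 4
[out] 2238-01-17


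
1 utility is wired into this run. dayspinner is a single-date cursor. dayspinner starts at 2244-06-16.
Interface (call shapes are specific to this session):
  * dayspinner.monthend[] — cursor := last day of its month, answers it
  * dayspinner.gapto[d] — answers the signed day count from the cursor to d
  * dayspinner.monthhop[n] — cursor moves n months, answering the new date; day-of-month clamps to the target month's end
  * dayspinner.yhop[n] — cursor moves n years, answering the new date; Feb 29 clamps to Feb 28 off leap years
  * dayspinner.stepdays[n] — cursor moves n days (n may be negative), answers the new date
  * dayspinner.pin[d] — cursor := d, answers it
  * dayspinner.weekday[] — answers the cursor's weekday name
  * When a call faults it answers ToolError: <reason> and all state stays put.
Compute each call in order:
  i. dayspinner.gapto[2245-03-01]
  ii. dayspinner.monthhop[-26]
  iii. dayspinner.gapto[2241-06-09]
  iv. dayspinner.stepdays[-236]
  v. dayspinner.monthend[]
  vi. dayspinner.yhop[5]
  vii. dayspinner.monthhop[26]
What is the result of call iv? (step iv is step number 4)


Answer: 2241-08-23

Derivation:
>>> dayspinner.gapto 2245-03-01
  258
>>> dayspinner.monthhop -26
  2242-04-16
>>> dayspinner.gapto 2241-06-09
  -311
>>> dayspinner.stepdays -236
  2241-08-23
>>> dayspinner.monthend
  2241-08-31
>>> dayspinner.yhop 5
  2246-08-31
>>> dayspinner.monthhop 26
  2248-10-31


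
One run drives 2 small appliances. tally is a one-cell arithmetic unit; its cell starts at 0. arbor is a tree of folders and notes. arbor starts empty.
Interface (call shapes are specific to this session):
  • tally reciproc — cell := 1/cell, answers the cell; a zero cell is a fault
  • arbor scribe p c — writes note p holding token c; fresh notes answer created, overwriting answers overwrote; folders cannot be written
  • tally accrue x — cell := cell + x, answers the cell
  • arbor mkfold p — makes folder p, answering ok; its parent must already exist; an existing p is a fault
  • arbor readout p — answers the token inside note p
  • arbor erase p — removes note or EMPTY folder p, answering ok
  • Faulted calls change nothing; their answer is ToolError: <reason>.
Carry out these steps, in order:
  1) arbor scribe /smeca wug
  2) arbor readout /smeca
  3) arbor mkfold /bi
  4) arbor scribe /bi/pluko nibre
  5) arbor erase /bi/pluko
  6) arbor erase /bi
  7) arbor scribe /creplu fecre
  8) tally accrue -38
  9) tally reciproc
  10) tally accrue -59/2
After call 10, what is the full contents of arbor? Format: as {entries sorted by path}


Step: arbor scribe[p→/smeca; c→wug]
Result: created
Step: arbor readout[p→/smeca]
Result: wug
Step: arbor mkfold[p→/bi]
Result: ok
Step: arbor scribe[p→/bi/pluko; c→nibre]
Result: created
Step: arbor erase[p→/bi/pluko]
Result: ok
Step: arbor erase[p→/bi]
Result: ok
Step: arbor scribe[p→/creplu; c→fecre]
Result: created
Step: tally accrue[x→-38]
Result: -38
Step: tally reciproc[]
Result: -1/38
Step: tally accrue[x→-59/2]
Result: -561/19

Answer: {creplu=fecre, smeca=wug}


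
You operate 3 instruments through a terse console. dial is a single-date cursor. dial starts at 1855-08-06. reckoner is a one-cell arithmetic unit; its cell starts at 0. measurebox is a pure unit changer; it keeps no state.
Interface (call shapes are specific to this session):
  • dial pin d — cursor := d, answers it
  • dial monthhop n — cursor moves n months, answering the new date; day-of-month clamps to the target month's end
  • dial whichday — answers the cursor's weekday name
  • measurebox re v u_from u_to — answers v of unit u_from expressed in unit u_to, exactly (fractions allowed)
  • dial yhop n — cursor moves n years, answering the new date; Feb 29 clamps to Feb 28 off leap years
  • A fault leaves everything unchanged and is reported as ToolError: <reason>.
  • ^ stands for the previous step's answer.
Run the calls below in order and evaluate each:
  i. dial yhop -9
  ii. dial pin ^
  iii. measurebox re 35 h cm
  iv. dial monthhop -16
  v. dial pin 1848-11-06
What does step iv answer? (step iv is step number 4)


Invoking dial yhop using n→-9, and see 1846-08-06.
I use dial pin using d→^, giving 1846-08-06.
I invoke measurebox re using v→35, u_from→h, u_to→cm, which returns ToolError: incompatible units.
I run dial monthhop using n→-16, and see 1845-04-06.
I use dial pin using d→1848-11-06, yielding 1848-11-06.

Answer: 1845-04-06


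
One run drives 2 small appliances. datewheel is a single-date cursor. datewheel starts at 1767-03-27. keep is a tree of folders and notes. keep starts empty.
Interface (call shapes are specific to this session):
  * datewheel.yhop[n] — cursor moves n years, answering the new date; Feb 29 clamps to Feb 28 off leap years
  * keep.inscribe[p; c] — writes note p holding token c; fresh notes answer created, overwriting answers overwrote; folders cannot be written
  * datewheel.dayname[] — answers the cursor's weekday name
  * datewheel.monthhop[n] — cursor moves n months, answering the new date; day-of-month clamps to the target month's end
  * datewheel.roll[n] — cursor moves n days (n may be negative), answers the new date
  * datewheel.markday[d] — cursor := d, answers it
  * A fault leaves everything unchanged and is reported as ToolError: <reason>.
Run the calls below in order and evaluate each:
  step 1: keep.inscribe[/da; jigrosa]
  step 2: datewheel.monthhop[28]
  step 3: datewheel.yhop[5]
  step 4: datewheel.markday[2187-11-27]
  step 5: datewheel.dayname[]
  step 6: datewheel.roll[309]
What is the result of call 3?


# 1. keep.inscribe(/da, jigrosa) ~> created
# 2. datewheel.monthhop(28) ~> 1769-07-27
# 3. datewheel.yhop(5) ~> 1774-07-27
# 4. datewheel.markday(2187-11-27) ~> 2187-11-27
# 5. datewheel.dayname() ~> Tuesday
# 6. datewheel.roll(309) ~> 2188-10-01

Answer: 1774-07-27


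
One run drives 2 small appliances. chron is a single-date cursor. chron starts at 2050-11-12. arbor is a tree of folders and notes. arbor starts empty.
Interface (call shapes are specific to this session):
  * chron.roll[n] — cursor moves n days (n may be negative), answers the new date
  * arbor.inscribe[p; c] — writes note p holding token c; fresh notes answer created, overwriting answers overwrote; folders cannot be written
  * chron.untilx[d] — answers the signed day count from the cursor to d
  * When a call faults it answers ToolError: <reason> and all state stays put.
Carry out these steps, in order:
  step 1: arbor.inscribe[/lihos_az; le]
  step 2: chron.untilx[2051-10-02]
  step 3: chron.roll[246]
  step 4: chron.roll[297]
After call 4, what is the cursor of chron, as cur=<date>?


$ inscribe p: /lihos_az c: le
[out] created
$ untilx d: 2051-10-02
[out] 324
$ roll n: 246
[out] 2051-07-16
$ roll n: 297
[out] 2052-05-08

Answer: cur=2052-05-08


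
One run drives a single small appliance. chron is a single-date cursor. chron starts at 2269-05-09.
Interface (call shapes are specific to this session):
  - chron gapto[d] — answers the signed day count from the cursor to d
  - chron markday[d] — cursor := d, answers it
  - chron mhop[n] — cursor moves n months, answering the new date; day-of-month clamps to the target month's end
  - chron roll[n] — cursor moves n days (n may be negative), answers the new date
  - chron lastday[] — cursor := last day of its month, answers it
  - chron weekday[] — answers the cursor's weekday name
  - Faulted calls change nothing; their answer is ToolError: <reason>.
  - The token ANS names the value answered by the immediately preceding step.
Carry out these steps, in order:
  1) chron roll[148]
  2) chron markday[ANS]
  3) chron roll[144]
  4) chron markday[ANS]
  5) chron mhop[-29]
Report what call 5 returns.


Answer: 2267-09-25

Derivation:
Invoking chron roll passing n→148, and see 2269-10-04.
Using chron markday passing d→ANS, giving 2269-10-04.
Next I call chron roll passing n→144, and see 2270-02-25.
Using chron markday passing d→ANS, and get 2270-02-25.
I try chron mhop passing n→-29, yielding 2267-09-25.


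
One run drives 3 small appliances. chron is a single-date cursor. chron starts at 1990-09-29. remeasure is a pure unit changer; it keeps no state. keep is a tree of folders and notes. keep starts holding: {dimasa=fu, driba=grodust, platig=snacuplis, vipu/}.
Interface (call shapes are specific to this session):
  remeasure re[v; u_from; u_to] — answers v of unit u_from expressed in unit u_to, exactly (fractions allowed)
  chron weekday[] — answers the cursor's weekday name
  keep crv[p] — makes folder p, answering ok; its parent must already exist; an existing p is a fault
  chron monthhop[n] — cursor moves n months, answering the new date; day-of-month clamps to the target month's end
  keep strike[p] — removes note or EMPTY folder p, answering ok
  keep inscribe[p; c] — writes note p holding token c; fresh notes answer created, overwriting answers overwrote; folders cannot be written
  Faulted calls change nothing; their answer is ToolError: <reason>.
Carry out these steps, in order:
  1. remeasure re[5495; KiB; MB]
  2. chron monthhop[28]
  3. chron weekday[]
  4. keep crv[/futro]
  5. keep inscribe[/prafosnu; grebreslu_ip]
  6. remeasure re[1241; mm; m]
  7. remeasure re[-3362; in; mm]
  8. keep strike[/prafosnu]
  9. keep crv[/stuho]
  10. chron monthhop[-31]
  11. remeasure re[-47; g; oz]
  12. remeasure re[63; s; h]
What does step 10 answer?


-- remeasure re(v=5495, u_from=KiB, u_to=MB) : 17584/3125
-- chron monthhop(n=28) : 1993-01-29
-- chron weekday() : Friday
-- keep crv(p=/futro) : ok
-- keep inscribe(p=/prafosnu, c=grebreslu_ip) : created
-- remeasure re(v=1241, u_from=mm, u_to=m) : 1241/1000
-- remeasure re(v=-3362, u_from=in, u_to=mm) : -426974/5
-- keep strike(p=/prafosnu) : ok
-- keep crv(p=/stuho) : ok
-- chron monthhop(n=-31) : 1990-06-29
-- remeasure re(v=-47, u_from=g, u_to=oz) : -75200000/45359237
-- remeasure re(v=63, u_from=s, u_to=h) : 7/400

Answer: 1990-06-29


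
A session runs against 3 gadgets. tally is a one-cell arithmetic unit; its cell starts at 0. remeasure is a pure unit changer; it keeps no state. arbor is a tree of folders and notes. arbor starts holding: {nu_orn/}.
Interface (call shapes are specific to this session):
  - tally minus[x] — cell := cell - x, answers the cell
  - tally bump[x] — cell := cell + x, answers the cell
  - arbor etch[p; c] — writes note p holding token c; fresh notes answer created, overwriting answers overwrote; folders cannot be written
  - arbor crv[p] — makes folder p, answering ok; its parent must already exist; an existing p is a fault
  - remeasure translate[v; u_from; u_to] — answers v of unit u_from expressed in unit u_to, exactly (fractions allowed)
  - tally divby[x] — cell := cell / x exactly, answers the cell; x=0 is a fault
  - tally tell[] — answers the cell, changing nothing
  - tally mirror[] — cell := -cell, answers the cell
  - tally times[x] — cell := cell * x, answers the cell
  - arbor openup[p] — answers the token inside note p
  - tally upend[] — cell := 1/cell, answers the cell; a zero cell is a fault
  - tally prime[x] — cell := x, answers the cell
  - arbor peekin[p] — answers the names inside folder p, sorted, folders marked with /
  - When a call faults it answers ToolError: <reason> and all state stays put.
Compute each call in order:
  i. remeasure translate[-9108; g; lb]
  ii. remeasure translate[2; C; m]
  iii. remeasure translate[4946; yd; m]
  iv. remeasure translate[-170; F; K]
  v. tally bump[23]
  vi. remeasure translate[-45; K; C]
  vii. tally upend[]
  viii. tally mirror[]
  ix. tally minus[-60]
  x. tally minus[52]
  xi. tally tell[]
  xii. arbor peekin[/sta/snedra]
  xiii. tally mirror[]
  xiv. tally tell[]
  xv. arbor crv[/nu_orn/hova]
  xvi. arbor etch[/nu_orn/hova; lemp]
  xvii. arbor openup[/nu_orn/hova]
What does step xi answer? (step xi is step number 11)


I call remeasure translate using v='-9108', u_from='g', u_to='lb', and observe -82800000/4123567.
I invoke remeasure translate using v='2', u_from='C', u_to='m', → ToolError: incompatible units.
I call remeasure translate using v='4946', u_from='yd', u_to='m', giving 2826639/625.
I call remeasure translate using v='-170', u_from='F', u_to='K', and get 28967/180.
Invoking tally bump using x='23', and see 23.
I use remeasure translate using v='-45', u_from='K', u_to='C', which returns -6363/20.
Now I run tally upend(), which returns 1/23.
Using tally mirror(), and see -1/23.
Then tally minus using x='-60', which returns 1379/23.
Calling tally minus using x='52': 183/23.
I run tally tell(), and get 183/23.
I call arbor peekin using p='/sta/snedra', and see ToolError: not found.
Now I run tally mirror, and get -183/23.
I invoke tally tell, — result: -183/23.
I invoke arbor crv using p='/nu_orn/hova', and see ok.
Invoking arbor etch using p='/nu_orn/hova', c='lemp', and get ToolError: is a directory.
I call arbor openup using p='/nu_orn/hova', giving ToolError: is a directory.

Answer: 183/23


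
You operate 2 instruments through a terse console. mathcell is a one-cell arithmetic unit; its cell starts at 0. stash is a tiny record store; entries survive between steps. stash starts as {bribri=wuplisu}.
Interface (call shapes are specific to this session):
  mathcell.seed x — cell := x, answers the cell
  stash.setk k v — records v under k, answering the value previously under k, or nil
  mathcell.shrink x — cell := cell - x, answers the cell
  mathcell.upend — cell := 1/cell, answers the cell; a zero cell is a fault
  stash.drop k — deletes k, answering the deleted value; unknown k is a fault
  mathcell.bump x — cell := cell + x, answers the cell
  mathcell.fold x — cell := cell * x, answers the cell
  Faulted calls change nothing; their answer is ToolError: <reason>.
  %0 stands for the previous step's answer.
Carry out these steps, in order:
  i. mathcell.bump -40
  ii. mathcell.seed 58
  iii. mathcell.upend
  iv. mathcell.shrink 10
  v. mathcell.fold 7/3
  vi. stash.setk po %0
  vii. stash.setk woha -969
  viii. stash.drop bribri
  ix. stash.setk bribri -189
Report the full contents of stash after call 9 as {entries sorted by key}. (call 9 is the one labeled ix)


Answer: {bribri=-189, po=-1351/58, woha=-969}

Derivation:
Step: mathcell.bump[x='-40']
Result: -40
Step: mathcell.seed[x='58']
Result: 58
Step: mathcell.upend[]
Result: 1/58
Step: mathcell.shrink[x='10']
Result: -579/58
Step: mathcell.fold[x='7/3']
Result: -1351/58
Step: stash.setk[k='po'; v='%0']
Result: nil
Step: stash.setk[k='woha'; v='-969']
Result: nil
Step: stash.drop[k='bribri']
Result: wuplisu
Step: stash.setk[k='bribri'; v='-189']
Result: nil


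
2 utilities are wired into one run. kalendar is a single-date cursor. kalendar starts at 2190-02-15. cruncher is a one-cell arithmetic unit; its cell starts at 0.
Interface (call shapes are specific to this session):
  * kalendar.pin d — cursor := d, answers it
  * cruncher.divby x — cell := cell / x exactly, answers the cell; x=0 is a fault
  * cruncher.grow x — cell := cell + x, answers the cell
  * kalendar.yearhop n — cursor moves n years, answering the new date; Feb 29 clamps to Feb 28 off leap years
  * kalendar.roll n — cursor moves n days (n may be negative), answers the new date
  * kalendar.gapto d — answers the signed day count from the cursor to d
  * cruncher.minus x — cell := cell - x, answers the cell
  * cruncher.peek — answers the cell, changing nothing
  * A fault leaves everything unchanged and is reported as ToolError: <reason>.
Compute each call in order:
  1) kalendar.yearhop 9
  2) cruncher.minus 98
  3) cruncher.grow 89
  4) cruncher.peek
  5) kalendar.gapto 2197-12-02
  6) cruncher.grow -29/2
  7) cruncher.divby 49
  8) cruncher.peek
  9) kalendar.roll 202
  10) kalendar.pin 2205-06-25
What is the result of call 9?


==> kalendar.yearhop(n=9)
<== 2199-02-15
==> cruncher.minus(x=98)
<== -98
==> cruncher.grow(x=89)
<== -9
==> cruncher.peek()
<== -9
==> kalendar.gapto(d=2197-12-02)
<== -440
==> cruncher.grow(x=-29/2)
<== -47/2
==> cruncher.divby(x=49)
<== -47/98
==> cruncher.peek()
<== -47/98
==> kalendar.roll(n=202)
<== 2199-09-05
==> kalendar.pin(d=2205-06-25)
<== 2205-06-25

Answer: 2199-09-05


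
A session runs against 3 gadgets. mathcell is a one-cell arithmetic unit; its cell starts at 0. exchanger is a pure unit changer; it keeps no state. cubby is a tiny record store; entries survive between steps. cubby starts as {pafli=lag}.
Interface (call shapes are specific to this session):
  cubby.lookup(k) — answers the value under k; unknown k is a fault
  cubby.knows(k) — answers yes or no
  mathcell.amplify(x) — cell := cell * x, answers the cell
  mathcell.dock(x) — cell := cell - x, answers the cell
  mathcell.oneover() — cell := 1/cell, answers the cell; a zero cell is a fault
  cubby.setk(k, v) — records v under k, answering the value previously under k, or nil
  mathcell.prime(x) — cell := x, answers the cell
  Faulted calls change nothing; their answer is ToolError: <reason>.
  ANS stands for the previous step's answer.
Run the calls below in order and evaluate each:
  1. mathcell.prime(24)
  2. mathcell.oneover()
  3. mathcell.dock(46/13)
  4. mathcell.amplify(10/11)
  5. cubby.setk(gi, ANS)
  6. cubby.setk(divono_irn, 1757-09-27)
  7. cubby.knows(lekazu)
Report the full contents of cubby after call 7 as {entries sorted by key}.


Answer: {divono_irn=1757-09-27, gi=-5455/1716, pafli=lag}

Derivation:
$ mathcell.prime 24
= 24
$ mathcell.oneover
= 1/24
$ mathcell.dock 46/13
= -1091/312
$ mathcell.amplify 10/11
= -5455/1716
$ cubby.setk gi ANS
= nil
$ cubby.setk divono_irn 1757-09-27
= nil
$ cubby.knows lekazu
= no


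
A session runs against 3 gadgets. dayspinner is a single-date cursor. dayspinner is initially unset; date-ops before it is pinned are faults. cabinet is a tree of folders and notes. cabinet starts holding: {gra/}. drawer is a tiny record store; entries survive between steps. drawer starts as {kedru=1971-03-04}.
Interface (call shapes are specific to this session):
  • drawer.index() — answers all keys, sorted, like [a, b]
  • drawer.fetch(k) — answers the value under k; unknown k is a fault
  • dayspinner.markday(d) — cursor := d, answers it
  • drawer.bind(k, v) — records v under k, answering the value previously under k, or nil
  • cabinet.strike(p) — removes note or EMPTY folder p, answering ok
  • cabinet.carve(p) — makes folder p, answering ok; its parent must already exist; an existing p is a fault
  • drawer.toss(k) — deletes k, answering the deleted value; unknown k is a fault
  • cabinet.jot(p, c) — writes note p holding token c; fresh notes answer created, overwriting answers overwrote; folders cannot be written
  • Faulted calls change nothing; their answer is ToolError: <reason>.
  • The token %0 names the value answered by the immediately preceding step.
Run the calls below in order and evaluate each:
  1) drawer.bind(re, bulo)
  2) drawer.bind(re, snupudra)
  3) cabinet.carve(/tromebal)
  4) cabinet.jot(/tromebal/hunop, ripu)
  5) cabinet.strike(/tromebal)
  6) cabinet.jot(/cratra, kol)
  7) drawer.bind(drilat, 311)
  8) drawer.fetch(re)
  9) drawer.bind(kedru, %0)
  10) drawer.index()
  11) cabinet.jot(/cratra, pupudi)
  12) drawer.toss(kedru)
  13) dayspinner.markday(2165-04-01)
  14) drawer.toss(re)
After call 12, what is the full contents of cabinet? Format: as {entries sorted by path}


Answer: {cratra=pupudi, gra/, tromebal/, tromebal/hunop=ripu}

Derivation:
>>> drawer.bind k=re v=bulo
= nil
>>> drawer.bind k=re v=snupudra
= bulo
>>> cabinet.carve p=/tromebal
= ok
>>> cabinet.jot p=/tromebal/hunop c=ripu
= created
>>> cabinet.strike p=/tromebal
= ToolError: not empty
>>> cabinet.jot p=/cratra c=kol
= created
>>> drawer.bind k=drilat v=311
= nil
>>> drawer.fetch k=re
= snupudra
>>> drawer.bind k=kedru v=%0
= 1971-03-04
>>> drawer.index
= [drilat, kedru, re]
>>> cabinet.jot p=/cratra c=pupudi
= overwrote
>>> drawer.toss k=kedru
= snupudra
>>> dayspinner.markday d=2165-04-01
= 2165-04-01
>>> drawer.toss k=re
= snupudra


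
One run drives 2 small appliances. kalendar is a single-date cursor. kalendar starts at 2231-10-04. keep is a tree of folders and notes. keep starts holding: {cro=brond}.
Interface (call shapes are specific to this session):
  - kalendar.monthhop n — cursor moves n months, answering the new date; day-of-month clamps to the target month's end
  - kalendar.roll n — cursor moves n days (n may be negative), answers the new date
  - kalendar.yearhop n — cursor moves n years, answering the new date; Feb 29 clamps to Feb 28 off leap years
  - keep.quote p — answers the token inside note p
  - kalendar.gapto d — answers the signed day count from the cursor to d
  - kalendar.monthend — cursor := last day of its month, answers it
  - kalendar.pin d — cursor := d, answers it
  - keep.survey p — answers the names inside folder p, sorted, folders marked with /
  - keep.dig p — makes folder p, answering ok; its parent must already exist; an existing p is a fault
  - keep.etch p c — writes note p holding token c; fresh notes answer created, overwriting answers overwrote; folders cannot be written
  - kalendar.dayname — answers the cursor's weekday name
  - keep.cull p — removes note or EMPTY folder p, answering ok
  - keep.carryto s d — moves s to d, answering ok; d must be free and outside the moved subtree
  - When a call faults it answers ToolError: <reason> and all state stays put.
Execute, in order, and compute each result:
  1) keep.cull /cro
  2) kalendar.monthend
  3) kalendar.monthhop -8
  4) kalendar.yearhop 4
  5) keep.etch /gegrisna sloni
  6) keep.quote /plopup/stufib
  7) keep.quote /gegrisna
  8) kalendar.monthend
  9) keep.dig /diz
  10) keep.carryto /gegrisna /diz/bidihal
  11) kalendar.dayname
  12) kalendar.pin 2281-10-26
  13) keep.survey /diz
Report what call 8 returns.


[in] keep.cull p='/cro'
:: ok
[in] kalendar.monthend
:: 2231-10-31
[in] kalendar.monthhop n='-8'
:: 2231-02-28
[in] kalendar.yearhop n='4'
:: 2235-02-28
[in] keep.etch p='/gegrisna' c='sloni'
:: created
[in] keep.quote p='/plopup/stufib'
:: ToolError: not found
[in] keep.quote p='/gegrisna'
:: sloni
[in] kalendar.monthend
:: 2235-02-28
[in] keep.dig p='/diz'
:: ok
[in] keep.carryto s='/gegrisna' d='/diz/bidihal'
:: ok
[in] kalendar.dayname
:: Saturday
[in] kalendar.pin d='2281-10-26'
:: 2281-10-26
[in] keep.survey p='/diz'
:: [bidihal]

Answer: 2235-02-28


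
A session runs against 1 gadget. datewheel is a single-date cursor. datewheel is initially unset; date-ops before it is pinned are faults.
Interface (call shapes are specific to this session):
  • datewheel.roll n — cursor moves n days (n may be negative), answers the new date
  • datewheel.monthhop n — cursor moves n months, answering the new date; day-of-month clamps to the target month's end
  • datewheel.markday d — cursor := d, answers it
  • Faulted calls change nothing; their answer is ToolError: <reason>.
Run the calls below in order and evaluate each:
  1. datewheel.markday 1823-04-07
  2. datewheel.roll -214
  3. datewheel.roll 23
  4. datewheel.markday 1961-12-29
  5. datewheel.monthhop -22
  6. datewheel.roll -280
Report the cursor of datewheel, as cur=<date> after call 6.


Answer: cur=1959-05-25

Derivation:
Now I run datewheel.markday on d=1823-04-07, yielding 1823-04-07.
I try datewheel.roll on n=-214, which returns 1822-09-05.
Using datewheel.roll on n=23, and observe 1822-09-28.
I invoke datewheel.markday on d=1961-12-29: 1961-12-29.
I use datewheel.monthhop on n=-22, and see 1960-02-29.
I try datewheel.roll on n=-280, which returns 1959-05-25.
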